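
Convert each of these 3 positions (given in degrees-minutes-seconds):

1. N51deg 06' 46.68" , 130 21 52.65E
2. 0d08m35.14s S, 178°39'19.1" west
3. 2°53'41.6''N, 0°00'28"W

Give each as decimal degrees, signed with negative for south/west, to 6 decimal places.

1. 51.112967, 130.364625
2. -0.143094, -178.655306
3. 2.894889, -0.007778

Point 1:
  Lat: 6′ + 46.68″ = 6.77800′; 51 + 6.77800/60 = 51.1129667
  N → positive
  λ: 130 + 21/60 + 52.65/3600 = 130.3646250
  E ⇒ keep positive
Point 2:
  Latitude: 8′ + 35.14″ = 8.58567′; 0 + 8.58567/60 = 0.1430944
  S ⇒ negate
  λ: 178° + 39/60 + 19.1/3600 = 178 + 0.650000 + 0.005306 = 178.6553056
  W → negative
Point 3:
  φ: 2 + 53/60 + 41.6/3600 = 2.8948889
  N ⇒ keep positive
  λ: 0° + 0/60 + 28/3600 = 0 + 0.000000 + 0.007778 = 0.0077778
  W ⇒ negate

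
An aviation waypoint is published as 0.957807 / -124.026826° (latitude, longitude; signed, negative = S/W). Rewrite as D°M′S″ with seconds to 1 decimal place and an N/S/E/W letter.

Lat: 0.957807 × 60 = 57.46842′ → 57′, remainder × 60 = 28.105″
Longitude is negative → W; |value| = 124.026826
λ: 0.026826° → 1.60956′; 0.60956 × 60 = 36.574″

0°57′28.1″ N, 124°01′36.6″ W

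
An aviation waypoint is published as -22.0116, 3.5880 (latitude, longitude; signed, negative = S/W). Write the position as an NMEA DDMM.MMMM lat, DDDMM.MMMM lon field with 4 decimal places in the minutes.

2200.6960,S / 00335.2800,E

Latitude is negative → S; |value| = 22.011600
Lat: 22° + 0.011600 × 60 = 22° 0.696000′
Longitude: fractional part 0.588000 → 35.280000 minutes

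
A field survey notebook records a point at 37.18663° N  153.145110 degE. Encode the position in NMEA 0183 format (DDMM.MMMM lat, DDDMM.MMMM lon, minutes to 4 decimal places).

φ: 37° + 0.186630 × 60 = 37° 11.197800′
Lon: minutes = (153.145110 − 153) × 60 = 8.706600

3711.1978,N / 15308.7066,E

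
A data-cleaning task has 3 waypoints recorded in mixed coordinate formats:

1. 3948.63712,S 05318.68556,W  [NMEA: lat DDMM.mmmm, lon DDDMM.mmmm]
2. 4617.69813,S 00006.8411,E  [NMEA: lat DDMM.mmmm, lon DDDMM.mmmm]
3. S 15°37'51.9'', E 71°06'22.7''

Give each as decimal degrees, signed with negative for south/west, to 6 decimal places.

1. -39.810619, -53.311426
2. -46.294969, 0.114018
3. -15.631083, 71.106306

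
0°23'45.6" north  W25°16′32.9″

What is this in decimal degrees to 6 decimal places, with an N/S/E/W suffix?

Lat: 23′ + 45.6″ = 23.76000′; 0 + 23.76000/60 = 0.3960000
Lon: 16′ + 32.9″ = 16.54833′; 25 + 16.54833/60 = 25.2758056

0.396000° N, 25.275806° W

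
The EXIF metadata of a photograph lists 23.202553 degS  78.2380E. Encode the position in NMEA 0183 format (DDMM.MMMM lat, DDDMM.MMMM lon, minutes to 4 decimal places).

Lat: 23° + 0.202553 × 60 = 23° 12.153180′
λ: minutes = (78.238000 − 78) × 60 = 14.280000

2312.1532,S / 07814.2800,E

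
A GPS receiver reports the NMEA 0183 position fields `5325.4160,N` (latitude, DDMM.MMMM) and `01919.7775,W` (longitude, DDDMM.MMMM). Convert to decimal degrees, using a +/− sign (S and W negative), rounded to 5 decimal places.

53.42360, -19.32963

Latitude: degrees = first 2 digits = 53, minutes = 25.416; 53 + 25.416/60 = 53.423600
N ⇒ keep positive
Longitude: split at 3 digits → 019° and 19.7775′; 19 + 19.7775/60 = 19.329625
W → negative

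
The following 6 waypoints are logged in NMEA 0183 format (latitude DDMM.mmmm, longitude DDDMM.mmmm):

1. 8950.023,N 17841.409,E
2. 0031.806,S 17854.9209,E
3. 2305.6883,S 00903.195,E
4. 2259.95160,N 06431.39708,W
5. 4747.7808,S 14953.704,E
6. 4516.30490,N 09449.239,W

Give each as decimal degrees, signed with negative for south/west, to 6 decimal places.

Point 1:
  φ: split at 2 digits → 89° and 50.023′; 89 + 50.023/60 = 89.8337167
  N → positive
  λ: degrees = first 3 digits = 178, minutes = 41.409; 178 + 41.409/60 = 178.6901500
  E → positive
Point 2:
  Latitude: degrees = first 2 digits = 0, minutes = 31.806; 0 + 31.806/60 = 0.5301000
  S → negative
  λ: split at 3 digits → 178° and 54.9209′; 178 + 54.9209/60 = 178.9153483
  E → positive
Point 3:
  φ: split at 2 digits → 23° and 5.6883′; 23 + 5.6883/60 = 23.0948050
  S → negative
  Lon: degrees = first 3 digits = 9, minutes = 3.195; 9 + 3.195/60 = 9.0532500
  E → positive
Point 4:
  Latitude: split at 2 digits → 22° and 59.9516′; 22 + 59.9516/60 = 22.9991933
  N ⇒ keep positive
  Longitude: split at 3 digits → 064° and 31.39708′; 64 + 31.39708/60 = 64.5232847
  W ⇒ negate
Point 5:
  φ: degrees = first 2 digits = 47, minutes = 47.7808; 47 + 47.7808/60 = 47.7963467
  S → negative
  Longitude: split at 3 digits → 149° and 53.704′; 149 + 53.704/60 = 149.8950667
  E ⇒ keep positive
Point 6:
  Latitude: split at 2 digits → 45° and 16.3049′; 45 + 16.3049/60 = 45.2717483
  N → positive
  λ: split at 3 digits → 094° and 49.239′; 94 + 49.239/60 = 94.8206500
  W → negative

1. 89.833717, 178.690150
2. -0.530100, 178.915348
3. -23.094805, 9.053250
4. 22.999193, -64.523285
5. -47.796347, 149.895067
6. 45.271748, -94.820650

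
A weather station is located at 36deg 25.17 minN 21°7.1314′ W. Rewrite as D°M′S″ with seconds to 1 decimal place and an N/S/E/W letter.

36°25′10.2″ N, 21°07′7.9″ W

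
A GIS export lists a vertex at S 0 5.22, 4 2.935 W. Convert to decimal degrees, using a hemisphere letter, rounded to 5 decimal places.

Lat: 5.22′ = 0.087000°; total 0.087000
Longitude: 4 + 2.935/60 = 4.048917

0.08700° S, 4.04892° W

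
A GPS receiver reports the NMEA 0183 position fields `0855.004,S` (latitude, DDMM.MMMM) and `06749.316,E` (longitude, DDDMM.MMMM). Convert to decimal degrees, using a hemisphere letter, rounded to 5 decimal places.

8.91673° S, 67.82193° E

Lat: split at 2 digits → 08° and 55.004′; 8 + 55.004/60 = 8.916733
Longitude: degrees = first 3 digits = 67, minutes = 49.316; 67 + 49.316/60 = 67.821933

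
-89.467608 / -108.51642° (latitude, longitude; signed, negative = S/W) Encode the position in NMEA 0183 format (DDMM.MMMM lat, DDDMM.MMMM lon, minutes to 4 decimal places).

Latitude is negative → S; |value| = 89.467608
φ: fractional part 0.467608 → 28.056480 minutes
Longitude is negative → W; |value| = 108.516420
Lon: 108° + 0.516420 × 60 = 108° 30.985200′

8928.0565,S / 10830.9852,W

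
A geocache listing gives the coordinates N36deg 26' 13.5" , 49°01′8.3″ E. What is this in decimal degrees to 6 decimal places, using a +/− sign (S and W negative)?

36.437083, 49.018972

Lat: 36 + 26/60 + 13.5/3600 = 36.4370833
N ⇒ keep positive
Lon: 1′ + 8.3″ = 1.13833′; 49 + 1.13833/60 = 49.0189722
E ⇒ keep positive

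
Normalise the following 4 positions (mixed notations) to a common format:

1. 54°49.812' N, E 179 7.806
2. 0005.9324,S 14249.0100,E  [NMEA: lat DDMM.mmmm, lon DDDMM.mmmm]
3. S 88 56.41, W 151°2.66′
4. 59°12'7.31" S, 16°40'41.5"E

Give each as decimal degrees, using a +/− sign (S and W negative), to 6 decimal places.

Point 1:
  φ: 49.812′ = 0.830200°; total 54.8302000
  N ⇒ keep positive
  Lon: 7.806′ = 0.130100°; total 179.1301000
  E ⇒ keep positive
Point 2:
  φ: degrees = first 2 digits = 0, minutes = 5.9324; 0 + 5.9324/60 = 0.0988733
  hemisphere S, so the sign is −
  Lon: degrees = first 3 digits = 142, minutes = 49.01; 142 + 49.01/60 = 142.8168333
  E ⇒ keep positive
Point 3:
  Latitude: 56.41′ = 0.940167°; total 88.9401667
  hemisphere S, so the sign is −
  Lon: 151 + 2.66/60 = 151.0443333
  W → negative
Point 4:
  Lat: 59° + 12/60 + 7.31/3600 = 59 + 0.200000 + 0.002031 = 59.2020306
  hemisphere S, so the sign is −
  Longitude: 40′ + 41.5″ = 40.69167′; 16 + 40.69167/60 = 16.6781944
  E ⇒ keep positive

1. 54.830200, 179.130100
2. -0.098873, 142.816833
3. -88.940167, -151.044333
4. -59.202031, 16.678194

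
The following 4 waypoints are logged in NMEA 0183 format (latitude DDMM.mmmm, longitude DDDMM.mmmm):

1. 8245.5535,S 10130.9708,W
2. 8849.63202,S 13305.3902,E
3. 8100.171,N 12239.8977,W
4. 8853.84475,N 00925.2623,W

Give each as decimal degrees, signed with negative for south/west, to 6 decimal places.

1. -82.759225, -101.516180
2. -88.827200, 133.089837
3. 81.002850, -122.664962
4. 88.897413, -9.421038

Point 1:
  Lat: degrees = first 2 digits = 82, minutes = 45.5535; 82 + 45.5535/60 = 82.7592250
  hemisphere S, so the sign is −
  λ: split at 3 digits → 101° and 30.9708′; 101 + 30.9708/60 = 101.5161800
  W → negative
Point 2:
  φ: split at 2 digits → 88° and 49.63202′; 88 + 49.63202/60 = 88.8272003
  S → negative
  λ: split at 3 digits → 133° and 5.3902′; 133 + 5.3902/60 = 133.0898367
  E ⇒ keep positive
Point 3:
  Lat: degrees = first 2 digits = 81, minutes = 0.171; 81 + 0.171/60 = 81.0028500
  N → positive
  Longitude: split at 3 digits → 122° and 39.8977′; 122 + 39.8977/60 = 122.6649617
  W ⇒ negate
Point 4:
  Latitude: split at 2 digits → 88° and 53.84475′; 88 + 53.84475/60 = 88.8974125
  N ⇒ keep positive
  Longitude: degrees = first 3 digits = 9, minutes = 25.2623; 9 + 25.2623/60 = 9.4210383
  W ⇒ negate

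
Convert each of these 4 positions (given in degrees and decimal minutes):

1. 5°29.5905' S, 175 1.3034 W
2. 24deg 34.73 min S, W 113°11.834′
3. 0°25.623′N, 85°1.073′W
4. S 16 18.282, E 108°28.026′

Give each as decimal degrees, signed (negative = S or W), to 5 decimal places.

Point 1:
  φ: 29.5905′ = 0.493175°; total 5.493175
  S → negative
  Longitude: 175 + 1.3034/60 = 175.021723
  hemisphere W, so the sign is −
Point 2:
  Latitude: 34.73′ = 0.578833°; total 24.578833
  S ⇒ negate
  λ: 11.834′ = 0.197233°; total 113.197233
  hemisphere W, so the sign is −
Point 3:
  Latitude: 25.623′ = 0.427050°; total 0.427050
  N ⇒ keep positive
  λ: 1.073′ = 0.017883°; total 85.017883
  hemisphere W, so the sign is −
Point 4:
  φ: 16 + 18.282/60 = 16.304700
  S ⇒ negate
  Lon: 28.026′ = 0.467100°; total 108.467100
  E → positive

1. -5.49318, -175.02172
2. -24.57883, -113.19723
3. 0.42705, -85.01788
4. -16.30470, 108.46710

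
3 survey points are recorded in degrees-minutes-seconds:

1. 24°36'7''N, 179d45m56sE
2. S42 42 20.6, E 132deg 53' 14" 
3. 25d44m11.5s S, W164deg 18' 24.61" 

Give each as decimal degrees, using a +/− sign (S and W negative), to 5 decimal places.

Point 1:
  φ: 24 + 36/60 + 7/3600 = 24.601944
  N → positive
  Lon: 45′ + 56″ = 45.93333′; 179 + 45.93333/60 = 179.765556
  E ⇒ keep positive
Point 2:
  Lat: 42′ + 20.6″ = 42.34333′; 42 + 42.34333/60 = 42.705722
  hemisphere S, so the sign is −
  Lon: 53′ + 14″ = 53.23333′; 132 + 53.23333/60 = 132.887222
  E ⇒ keep positive
Point 3:
  Latitude: 25 + 44/60 + 11.5/3600 = 25.736528
  hemisphere S, so the sign is −
  Longitude: 164 + 18/60 + 24.61/3600 = 164.306836
  W → negative

1. 24.60194, 179.76556
2. -42.70572, 132.88722
3. -25.73653, -164.30684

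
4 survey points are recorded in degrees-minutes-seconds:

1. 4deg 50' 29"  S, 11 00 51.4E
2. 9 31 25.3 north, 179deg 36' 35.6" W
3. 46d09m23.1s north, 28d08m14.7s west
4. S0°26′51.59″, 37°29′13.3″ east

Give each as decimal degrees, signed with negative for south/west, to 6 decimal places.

1. -4.841389, 11.014278
2. 9.523694, -179.609889
3. 46.156417, -28.137417
4. -0.447664, 37.487028

Point 1:
  φ: 50′ + 29″ = 50.48333′; 4 + 50.48333/60 = 4.8413889
  S ⇒ negate
  λ: 11 + 0/60 + 51.4/3600 = 11.0142778
  E ⇒ keep positive
Point 2:
  Latitude: 31′ + 25.3″ = 31.42167′; 9 + 31.42167/60 = 9.5236944
  N ⇒ keep positive
  Longitude: 36′ + 35.6″ = 36.59333′; 179 + 36.59333/60 = 179.6098889
  hemisphere W, so the sign is −
Point 3:
  Lat: 46° + 9/60 + 23.1/3600 = 46 + 0.150000 + 0.006417 = 46.1564167
  N → positive
  Lon: 8′ + 14.7″ = 8.24500′; 28 + 8.24500/60 = 28.1374167
  W ⇒ negate
Point 4:
  Latitude: 0 + 26/60 + 51.59/3600 = 0.4476639
  S → negative
  Longitude: 37° + 29/60 + 13.3/3600 = 37 + 0.483333 + 0.003694 = 37.4870278
  E ⇒ keep positive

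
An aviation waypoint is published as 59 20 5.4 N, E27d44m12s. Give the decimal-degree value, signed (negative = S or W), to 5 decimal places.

φ: 59 + 20/60 + 5.4/3600 = 59.334833
N ⇒ keep positive
Lon: 27 + 44/60 + 12/3600 = 27.736667
E ⇒ keep positive

59.33483, 27.73667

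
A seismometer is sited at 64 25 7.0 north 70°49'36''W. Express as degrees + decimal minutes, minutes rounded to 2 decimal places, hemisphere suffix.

Latitude: 25 + 7/60 = 25.1167′
λ: seconds/60 = 0.60000; minutes = 49 + 0.60000 = 49.6000

64° 25.12′ N, 70° 49.60′ W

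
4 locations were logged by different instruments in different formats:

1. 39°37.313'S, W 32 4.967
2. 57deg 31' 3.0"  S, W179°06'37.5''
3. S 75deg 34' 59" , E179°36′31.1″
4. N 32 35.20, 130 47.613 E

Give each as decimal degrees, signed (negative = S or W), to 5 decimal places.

Point 1:
  Lat: 37.313′ = 0.621883°; total 39.621883
  hemisphere S, so the sign is −
  Longitude: 4.967′ = 0.082783°; total 32.082783
  hemisphere W, so the sign is −
Point 2:
  Lat: 57° + 31/60 + 3/3600 = 57 + 0.516667 + 0.000833 = 57.517500
  S → negative
  λ: 6′ + 37.5″ = 6.62500′; 179 + 6.62500/60 = 179.110417
  hemisphere W, so the sign is −
Point 3:
  Latitude: 34′ + 59″ = 34.98333′; 75 + 34.98333/60 = 75.583056
  S → negative
  Longitude: 36′ + 31.1″ = 36.51833′; 179 + 36.51833/60 = 179.608639
  E ⇒ keep positive
Point 4:
  φ: 32 + 35.2/60 = 32.586667
  N ⇒ keep positive
  Longitude: 130 + 47.613/60 = 130.793550
  E ⇒ keep positive

1. -39.62188, -32.08278
2. -57.51750, -179.11042
3. -75.58306, 179.60864
4. 32.58667, 130.79355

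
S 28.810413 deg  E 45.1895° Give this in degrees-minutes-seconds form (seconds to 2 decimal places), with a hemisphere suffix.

28°48′37.49″ S, 45°11′22.20″ E

Lat: 0.810413° → 48.62478′; 0.62478 × 60 = 37.4868″
Lon: 0.189500° → 11.37000′; 0.37000 × 60 = 22.2000″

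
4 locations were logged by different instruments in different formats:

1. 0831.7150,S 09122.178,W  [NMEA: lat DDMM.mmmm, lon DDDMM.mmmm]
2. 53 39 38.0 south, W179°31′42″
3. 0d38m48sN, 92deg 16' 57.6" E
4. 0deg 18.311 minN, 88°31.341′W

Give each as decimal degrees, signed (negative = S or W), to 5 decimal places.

1. -8.52858, -91.36963
2. -53.66056, -179.52833
3. 0.64667, 92.28267
4. 0.30518, -88.52235

Point 1:
  φ: degrees = first 2 digits = 8, minutes = 31.715; 8 + 31.715/60 = 8.528583
  S ⇒ negate
  Longitude: split at 3 digits → 091° and 22.178′; 91 + 22.178/60 = 91.369633
  hemisphere W, so the sign is −
Point 2:
  Lat: 53 + 39/60 + 38/3600 = 53.660556
  S ⇒ negate
  Longitude: 31′ + 42″ = 31.70000′; 179 + 31.70000/60 = 179.528333
  W → negative
Point 3:
  Lat: 38′ + 48″ = 38.80000′; 0 + 38.80000/60 = 0.646667
  N ⇒ keep positive
  λ: 92° + 16/60 + 57.6/3600 = 92 + 0.266667 + 0.016000 = 92.282667
  E → positive
Point 4:
  Lat: 0 + 18.311/60 = 0.305183
  N ⇒ keep positive
  Lon: 31.341′ = 0.522350°; total 88.522350
  W ⇒ negate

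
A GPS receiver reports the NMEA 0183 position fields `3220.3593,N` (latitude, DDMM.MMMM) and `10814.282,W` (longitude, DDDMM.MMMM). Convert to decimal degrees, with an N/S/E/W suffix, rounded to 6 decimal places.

32.339322° N, 108.238033° W

Latitude: split at 2 digits → 32° and 20.3593′; 32 + 20.3593/60 = 32.3393217
Longitude: degrees = first 3 digits = 108, minutes = 14.282; 108 + 14.282/60 = 108.2380333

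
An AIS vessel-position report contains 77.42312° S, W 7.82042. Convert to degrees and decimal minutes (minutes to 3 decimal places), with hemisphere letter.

φ: fractional part 0.423120 → 25.38720 minutes
λ: fractional part 0.820420 → 49.22520 minutes

77° 25.387′ S, 7° 49.225′ W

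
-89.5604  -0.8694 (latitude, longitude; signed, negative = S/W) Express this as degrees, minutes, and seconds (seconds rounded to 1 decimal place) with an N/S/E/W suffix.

89°33′37.4″ S, 0°52′9.8″ W

Latitude is negative → S; |value| = 89.560400
φ: 0.560400 × 60 = 33.62400′ → 33′, remainder × 60 = 37.440″
Longitude is negative → W; |value| = 0.869400
Longitude: 0.869400 × 60 = 52.16400′ → 52′, remainder × 60 = 9.840″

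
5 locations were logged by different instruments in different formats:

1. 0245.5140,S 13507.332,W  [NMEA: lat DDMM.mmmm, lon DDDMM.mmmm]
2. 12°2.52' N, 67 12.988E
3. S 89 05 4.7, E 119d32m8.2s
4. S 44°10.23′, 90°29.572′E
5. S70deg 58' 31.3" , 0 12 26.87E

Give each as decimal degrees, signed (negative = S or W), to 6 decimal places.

Point 1:
  Lat: split at 2 digits → 02° and 45.514′; 2 + 45.514/60 = 2.7585667
  S → negative
  Longitude: split at 3 digits → 135° and 7.332′; 135 + 7.332/60 = 135.1222000
  W → negative
Point 2:
  Lat: 2.52′ = 0.042000°; total 12.0420000
  N ⇒ keep positive
  λ: 67 + 12.988/60 = 67.2164667
  E → positive
Point 3:
  Lat: 89 + 5/60 + 4.7/3600 = 89.0846389
  hemisphere S, so the sign is −
  Lon: 32′ + 8.2″ = 32.13667′; 119 + 32.13667/60 = 119.5356111
  E → positive
Point 4:
  Latitude: 44 + 10.23/60 = 44.1705000
  S → negative
  Longitude: 90 + 29.572/60 = 90.4928667
  E ⇒ keep positive
Point 5:
  φ: 70 + 58/60 + 31.3/3600 = 70.9753611
  hemisphere S, so the sign is −
  Longitude: 0° + 12/60 + 26.87/3600 = 0 + 0.200000 + 0.007464 = 0.2074639
  E ⇒ keep positive

1. -2.758567, -135.122200
2. 12.042000, 67.216467
3. -89.084639, 119.535611
4. -44.170500, 90.492867
5. -70.975361, 0.207464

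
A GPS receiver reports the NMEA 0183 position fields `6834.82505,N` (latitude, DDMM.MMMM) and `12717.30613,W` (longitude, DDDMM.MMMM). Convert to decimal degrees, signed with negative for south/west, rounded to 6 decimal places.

φ: split at 2 digits → 68° and 34.82505′; 68 + 34.82505/60 = 68.5804175
N → positive
λ: degrees = first 3 digits = 127, minutes = 17.30613; 127 + 17.30613/60 = 127.2884355
W → negative

68.580418, -127.288436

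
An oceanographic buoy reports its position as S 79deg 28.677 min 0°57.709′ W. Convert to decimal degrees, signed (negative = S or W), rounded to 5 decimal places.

Lat: 28.677′ = 0.477950°; total 79.477950
S → negative
Longitude: 57.709′ = 0.961817°; total 0.961817
W ⇒ negate

-79.47795, -0.96182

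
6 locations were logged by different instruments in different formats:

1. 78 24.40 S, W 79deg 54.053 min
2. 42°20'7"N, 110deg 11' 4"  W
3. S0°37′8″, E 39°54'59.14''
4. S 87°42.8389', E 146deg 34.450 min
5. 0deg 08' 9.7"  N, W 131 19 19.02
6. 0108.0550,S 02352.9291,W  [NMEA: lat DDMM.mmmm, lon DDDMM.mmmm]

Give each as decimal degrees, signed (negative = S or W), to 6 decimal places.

1. -78.406667, -79.900883
2. 42.335278, -110.184444
3. -0.618889, 39.916428
4. -87.713982, 146.574167
5. 0.136028, -131.321950
6. -1.134250, -23.882152

Point 1:
  φ: 24.4′ = 0.406667°; total 78.4066667
  S → negative
  λ: 79 + 54.053/60 = 79.9008833
  hemisphere W, so the sign is −
Point 2:
  Lat: 42 + 20/60 + 7/3600 = 42.3352778
  N → positive
  Longitude: 11′ + 4″ = 11.06667′; 110 + 11.06667/60 = 110.1844444
  hemisphere W, so the sign is −
Point 3:
  φ: 37′ + 8″ = 37.13333′; 0 + 37.13333/60 = 0.6188889
  S → negative
  Longitude: 39° + 54/60 + 59.14/3600 = 39 + 0.900000 + 0.016428 = 39.9164278
  E ⇒ keep positive
Point 4:
  φ: 87 + 42.8389/60 = 87.7139817
  S → negative
  Longitude: 146 + 34.45/60 = 146.5741667
  E → positive
Point 5:
  Lat: 0° + 8/60 + 9.7/3600 = 0 + 0.133333 + 0.002694 = 0.1360278
  N ⇒ keep positive
  Longitude: 19′ + 19.02″ = 19.31700′; 131 + 19.31700/60 = 131.3219500
  W ⇒ negate
Point 6:
  φ: split at 2 digits → 01° and 8.055′; 1 + 8.055/60 = 1.1342500
  S ⇒ negate
  λ: split at 3 digits → 023° and 52.9291′; 23 + 52.9291/60 = 23.8821517
  hemisphere W, so the sign is −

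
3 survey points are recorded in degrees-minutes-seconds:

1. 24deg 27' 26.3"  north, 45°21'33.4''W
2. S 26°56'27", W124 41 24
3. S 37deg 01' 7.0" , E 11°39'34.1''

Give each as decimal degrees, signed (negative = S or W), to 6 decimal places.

1. 24.457306, -45.359278
2. -26.940833, -124.690000
3. -37.018611, 11.659472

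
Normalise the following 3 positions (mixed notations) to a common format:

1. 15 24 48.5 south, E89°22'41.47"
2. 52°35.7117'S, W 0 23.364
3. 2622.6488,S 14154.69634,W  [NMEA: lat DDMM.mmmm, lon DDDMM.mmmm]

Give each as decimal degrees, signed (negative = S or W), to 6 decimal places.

1. -15.413472, 89.378186
2. -52.595195, -0.389400
3. -26.377480, -141.911606

Point 1:
  φ: 15 + 24/60 + 48.5/3600 = 15.4134722
  hemisphere S, so the sign is −
  Longitude: 89 + 22/60 + 41.47/3600 = 89.3781861
  E → positive
Point 2:
  Lat: 35.7117′ = 0.595195°; total 52.5951950
  hemisphere S, so the sign is −
  λ: 0 + 23.364/60 = 0.3894000
  hemisphere W, so the sign is −
Point 3:
  φ: split at 2 digits → 26° and 22.6488′; 26 + 22.6488/60 = 26.3774800
  S ⇒ negate
  λ: split at 3 digits → 141° and 54.69634′; 141 + 54.69634/60 = 141.9116057
  W → negative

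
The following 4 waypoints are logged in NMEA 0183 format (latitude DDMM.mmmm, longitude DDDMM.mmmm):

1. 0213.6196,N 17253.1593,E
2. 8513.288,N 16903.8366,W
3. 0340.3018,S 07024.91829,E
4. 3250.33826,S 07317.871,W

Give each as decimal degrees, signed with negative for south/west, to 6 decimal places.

1. 2.226993, 172.885988
2. 85.221467, -169.063943
3. -3.671697, 70.415305
4. -32.838971, -73.297850

Point 1:
  Lat: split at 2 digits → 02° and 13.6196′; 2 + 13.6196/60 = 2.2269933
  N → positive
  Longitude: degrees = first 3 digits = 172, minutes = 53.1593; 172 + 53.1593/60 = 172.8859883
  E ⇒ keep positive
Point 2:
  Lat: split at 2 digits → 85° and 13.288′; 85 + 13.288/60 = 85.2214667
  N → positive
  λ: degrees = first 3 digits = 169, minutes = 3.8366; 169 + 3.8366/60 = 169.0639433
  W → negative
Point 3:
  φ: split at 2 digits → 03° and 40.3018′; 3 + 40.3018/60 = 3.6716967
  S → negative
  λ: split at 3 digits → 070° and 24.91829′; 70 + 24.91829/60 = 70.4153048
  E ⇒ keep positive
Point 4:
  φ: degrees = first 2 digits = 32, minutes = 50.33826; 32 + 50.33826/60 = 32.8389710
  S ⇒ negate
  Lon: split at 3 digits → 073° and 17.871′; 73 + 17.871/60 = 73.2978500
  W ⇒ negate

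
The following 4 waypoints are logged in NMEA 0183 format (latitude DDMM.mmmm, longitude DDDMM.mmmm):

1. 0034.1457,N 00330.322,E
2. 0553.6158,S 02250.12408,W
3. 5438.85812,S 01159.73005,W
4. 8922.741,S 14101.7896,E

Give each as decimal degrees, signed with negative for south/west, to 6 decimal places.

1. 0.569095, 3.505367
2. -5.893597, -22.835401
3. -54.647635, -11.995501
4. -89.379017, 141.029827

Point 1:
  Lat: split at 2 digits → 00° and 34.1457′; 0 + 34.1457/60 = 0.5690950
  N → positive
  Longitude: split at 3 digits → 003° and 30.322′; 3 + 30.322/60 = 3.5053667
  E ⇒ keep positive
Point 2:
  Latitude: split at 2 digits → 05° and 53.6158′; 5 + 53.6158/60 = 5.8935967
  S ⇒ negate
  Lon: split at 3 digits → 022° and 50.12408′; 22 + 50.12408/60 = 22.8354013
  hemisphere W, so the sign is −
Point 3:
  Latitude: degrees = first 2 digits = 54, minutes = 38.85812; 54 + 38.85812/60 = 54.6476353
  S → negative
  Longitude: split at 3 digits → 011° and 59.73005′; 11 + 59.73005/60 = 11.9955008
  W ⇒ negate
Point 4:
  φ: split at 2 digits → 89° and 22.741′; 89 + 22.741/60 = 89.3790167
  hemisphere S, so the sign is −
  Lon: split at 3 digits → 141° and 1.7896′; 141 + 1.7896/60 = 141.0298267
  E → positive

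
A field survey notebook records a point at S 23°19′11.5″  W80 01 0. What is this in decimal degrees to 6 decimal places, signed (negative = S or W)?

φ: 23 + 19/60 + 11.5/3600 = 23.3198611
hemisphere S, so the sign is −
Lon: 80 + 1/60 + 0/3600 = 80.0166667
W ⇒ negate

-23.319861, -80.016667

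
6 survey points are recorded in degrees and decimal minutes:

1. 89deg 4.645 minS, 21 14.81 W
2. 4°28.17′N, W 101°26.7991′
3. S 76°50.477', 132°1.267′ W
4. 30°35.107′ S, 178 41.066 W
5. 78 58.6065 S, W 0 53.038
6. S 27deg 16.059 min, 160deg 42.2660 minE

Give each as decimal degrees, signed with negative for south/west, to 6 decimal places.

Point 1:
  Lat: 89 + 4.645/60 = 89.0774167
  S ⇒ negate
  λ: 14.81′ = 0.246833°; total 21.2468333
  W ⇒ negate
Point 2:
  φ: 4 + 28.17/60 = 4.4695000
  N ⇒ keep positive
  λ: 101 + 26.7991/60 = 101.4466517
  hemisphere W, so the sign is −
Point 3:
  φ: 76 + 50.477/60 = 76.8412833
  S → negative
  λ: 132 + 1.267/60 = 132.0211167
  W → negative
Point 4:
  Lat: 30 + 35.107/60 = 30.5851167
  hemisphere S, so the sign is −
  λ: 178 + 41.066/60 = 178.6844333
  W ⇒ negate
Point 5:
  Lat: 58.6065′ = 0.976775°; total 78.9767750
  S ⇒ negate
  λ: 0 + 53.038/60 = 0.8839667
  hemisphere W, so the sign is −
Point 6:
  φ: 16.059′ = 0.267650°; total 27.2676500
  S ⇒ negate
  Longitude: 160 + 42.266/60 = 160.7044333
  E ⇒ keep positive

1. -89.077417, -21.246833
2. 4.469500, -101.446652
3. -76.841283, -132.021117
4. -30.585117, -178.684433
5. -78.976775, -0.883967
6. -27.267650, 160.704433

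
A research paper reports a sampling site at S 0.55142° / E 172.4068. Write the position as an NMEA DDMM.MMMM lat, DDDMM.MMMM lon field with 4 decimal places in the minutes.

Lat: fractional part 0.551420 → 33.085200 minutes
Longitude: 172° + 0.406800 × 60 = 172° 24.408000′

0033.0852,S / 17224.4080,E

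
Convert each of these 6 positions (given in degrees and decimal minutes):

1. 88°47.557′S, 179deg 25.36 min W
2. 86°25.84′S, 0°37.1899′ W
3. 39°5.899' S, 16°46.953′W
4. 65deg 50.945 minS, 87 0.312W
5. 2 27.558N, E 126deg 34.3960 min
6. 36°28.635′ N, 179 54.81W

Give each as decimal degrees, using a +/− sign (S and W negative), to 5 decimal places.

Point 1:
  φ: 88 + 47.557/60 = 88.792617
  S ⇒ negate
  λ: 25.36′ = 0.422667°; total 179.422667
  W → negative
Point 2:
  φ: 86 + 25.84/60 = 86.430667
  hemisphere S, so the sign is −
  Lon: 37.1899′ = 0.619832°; total 0.619832
  W ⇒ negate
Point 3:
  Lat: 5.899′ = 0.098317°; total 39.098317
  S ⇒ negate
  λ: 16 + 46.953/60 = 16.782550
  W → negative
Point 4:
  Latitude: 65 + 50.945/60 = 65.849083
  S ⇒ negate
  λ: 87 + 0.312/60 = 87.005200
  W → negative
Point 5:
  φ: 27.558′ = 0.459300°; total 2.459300
  N ⇒ keep positive
  Lon: 126 + 34.396/60 = 126.573267
  E → positive
Point 6:
  Latitude: 36 + 28.635/60 = 36.477250
  N → positive
  λ: 54.81′ = 0.913500°; total 179.913500
  W → negative

1. -88.79262, -179.42267
2. -86.43067, -0.61983
3. -39.09832, -16.78255
4. -65.84908, -87.00520
5. 2.45930, 126.57327
6. 36.47725, -179.91350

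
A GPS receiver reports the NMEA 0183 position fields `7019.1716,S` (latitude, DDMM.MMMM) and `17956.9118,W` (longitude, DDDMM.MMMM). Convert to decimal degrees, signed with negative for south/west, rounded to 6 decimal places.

-70.319527, -179.948530

φ: split at 2 digits → 70° and 19.1716′; 70 + 19.1716/60 = 70.3195267
S → negative
λ: degrees = first 3 digits = 179, minutes = 56.9118; 179 + 56.9118/60 = 179.9485300
W ⇒ negate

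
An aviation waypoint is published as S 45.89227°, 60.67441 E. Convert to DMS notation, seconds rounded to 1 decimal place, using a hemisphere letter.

45°53′32.2″ S, 60°40′27.9″ E

Lat: 0.892270 × 60 = 53.53620′ → 53′, remainder × 60 = 32.172″
Longitude: 0.674410° → 40.46460′; 0.46460 × 60 = 27.876″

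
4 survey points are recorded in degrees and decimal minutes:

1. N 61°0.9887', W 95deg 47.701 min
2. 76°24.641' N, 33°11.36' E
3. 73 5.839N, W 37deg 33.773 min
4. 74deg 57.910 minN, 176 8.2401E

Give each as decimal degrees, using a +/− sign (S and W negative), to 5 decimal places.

Point 1:
  Lat: 61 + 0.9887/60 = 61.016478
  N → positive
  Longitude: 95 + 47.701/60 = 95.795017
  hemisphere W, so the sign is −
Point 2:
  Latitude: 76 + 24.641/60 = 76.410683
  N ⇒ keep positive
  λ: 11.36′ = 0.189333°; total 33.189333
  E ⇒ keep positive
Point 3:
  Lat: 73 + 5.839/60 = 73.097317
  N ⇒ keep positive
  Longitude: 33.773′ = 0.562883°; total 37.562883
  W → negative
Point 4:
  Latitude: 74 + 57.91/60 = 74.965167
  N → positive
  Longitude: 176 + 8.2401/60 = 176.137335
  E → positive

1. 61.01648, -95.79502
2. 76.41068, 33.18933
3. 73.09732, -37.56288
4. 74.96517, 176.13734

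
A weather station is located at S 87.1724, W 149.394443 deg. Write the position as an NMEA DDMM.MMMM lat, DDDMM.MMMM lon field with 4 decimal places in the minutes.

φ: 87° + 0.172400 × 60 = 87° 10.344000′
Lon: 149° + 0.394443 × 60 = 149° 23.666580′

8710.3440,S / 14923.6666,W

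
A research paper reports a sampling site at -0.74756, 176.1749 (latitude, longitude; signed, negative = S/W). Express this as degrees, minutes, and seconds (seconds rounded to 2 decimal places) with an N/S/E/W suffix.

0°44′51.22″ S, 176°10′29.64″ E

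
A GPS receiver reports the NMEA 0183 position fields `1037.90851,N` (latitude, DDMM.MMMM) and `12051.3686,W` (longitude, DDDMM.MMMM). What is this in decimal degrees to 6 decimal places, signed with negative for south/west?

10.631809, -120.856143

φ: degrees = first 2 digits = 10, minutes = 37.90851; 10 + 37.90851/60 = 10.6318085
N ⇒ keep positive
Lon: degrees = first 3 digits = 120, minutes = 51.3686; 120 + 51.3686/60 = 120.8561433
W → negative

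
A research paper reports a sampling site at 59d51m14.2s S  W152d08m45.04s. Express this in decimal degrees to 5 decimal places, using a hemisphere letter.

59.85394° S, 152.14584° W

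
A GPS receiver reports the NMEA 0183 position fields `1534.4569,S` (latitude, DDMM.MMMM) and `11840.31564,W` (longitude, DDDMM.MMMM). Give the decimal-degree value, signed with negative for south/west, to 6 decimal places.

-15.574282, -118.671927

Lat: split at 2 digits → 15° and 34.4569′; 15 + 34.4569/60 = 15.5742817
S → negative
Lon: split at 3 digits → 118° and 40.31564′; 118 + 40.31564/60 = 118.6719273
W ⇒ negate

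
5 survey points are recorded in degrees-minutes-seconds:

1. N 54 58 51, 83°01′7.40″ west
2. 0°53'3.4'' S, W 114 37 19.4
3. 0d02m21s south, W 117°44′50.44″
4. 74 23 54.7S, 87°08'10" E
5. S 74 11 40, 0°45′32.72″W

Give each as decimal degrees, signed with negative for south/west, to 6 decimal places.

1. 54.980833, -83.018722
2. -0.884278, -114.622056
3. -0.039167, -117.747344
4. -74.398528, 87.136111
5. -74.194444, -0.759089

Point 1:
  φ: 54° + 58/60 + 51/3600 = 54 + 0.966667 + 0.014167 = 54.9808333
  N ⇒ keep positive
  λ: 83° + 1/60 + 7.4/3600 = 83 + 0.016667 + 0.002056 = 83.0187222
  W → negative
Point 2:
  φ: 0° + 53/60 + 3.4/3600 = 0 + 0.883333 + 0.000944 = 0.8842778
  S ⇒ negate
  Longitude: 37′ + 19.4″ = 37.32333′; 114 + 37.32333/60 = 114.6220556
  W ⇒ negate
Point 3:
  φ: 0° + 2/60 + 21/3600 = 0 + 0.033333 + 0.005833 = 0.0391667
  hemisphere S, so the sign is −
  Longitude: 117 + 44/60 + 50.44/3600 = 117.7473444
  hemisphere W, so the sign is −
Point 4:
  Latitude: 23′ + 54.7″ = 23.91167′; 74 + 23.91167/60 = 74.3985278
  S ⇒ negate
  Longitude: 87° + 8/60 + 10/3600 = 87 + 0.133333 + 0.002778 = 87.1361111
  E → positive
Point 5:
  Lat: 11′ + 40″ = 11.66667′; 74 + 11.66667/60 = 74.1944444
  hemisphere S, so the sign is −
  Lon: 45′ + 32.72″ = 45.54533′; 0 + 45.54533/60 = 0.7590889
  W ⇒ negate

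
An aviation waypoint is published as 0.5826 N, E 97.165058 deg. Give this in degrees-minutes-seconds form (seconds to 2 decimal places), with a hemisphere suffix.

0°34′57.36″ N, 97°09′54.21″ E

Latitude: 0.582600° → 34.95600′; 0.95600 × 60 = 57.3600″
Lon: 0.165058 × 60 = 9.90348′ → 9′, remainder × 60 = 54.2088″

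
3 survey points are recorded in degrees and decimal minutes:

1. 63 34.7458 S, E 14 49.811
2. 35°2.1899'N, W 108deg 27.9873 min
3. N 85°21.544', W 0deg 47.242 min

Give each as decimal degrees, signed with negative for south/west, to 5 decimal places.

1. -63.57910, 14.83018
2. 35.03650, -108.46646
3. 85.35907, -0.78737

Point 1:
  φ: 63 + 34.7458/60 = 63.579097
  hemisphere S, so the sign is −
  λ: 14 + 49.811/60 = 14.830183
  E ⇒ keep positive
Point 2:
  Lat: 35 + 2.1899/60 = 35.036498
  N ⇒ keep positive
  λ: 27.9873′ = 0.466455°; total 108.466455
  hemisphere W, so the sign is −
Point 3:
  Latitude: 21.544′ = 0.359067°; total 85.359067
  N ⇒ keep positive
  Lon: 47.242′ = 0.787367°; total 0.787367
  W → negative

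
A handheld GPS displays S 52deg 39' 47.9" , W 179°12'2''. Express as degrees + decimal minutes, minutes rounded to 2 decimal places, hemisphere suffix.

52° 39.80′ S, 179° 12.03′ W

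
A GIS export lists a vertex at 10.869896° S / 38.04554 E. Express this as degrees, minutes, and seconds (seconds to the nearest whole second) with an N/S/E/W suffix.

10°52′12″ S, 38°02′44″ E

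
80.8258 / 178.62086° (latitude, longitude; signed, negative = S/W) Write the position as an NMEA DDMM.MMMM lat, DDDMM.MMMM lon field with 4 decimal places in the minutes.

8049.5480,N / 17837.2516,E

Lat: fractional part 0.825800 → 49.548000 minutes
Lon: minutes = (178.620860 − 178) × 60 = 37.251600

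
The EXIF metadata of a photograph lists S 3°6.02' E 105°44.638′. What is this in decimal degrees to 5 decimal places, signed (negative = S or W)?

Latitude: 6.02′ = 0.100333°; total 3.100333
hemisphere S, so the sign is −
λ: 44.638′ = 0.743967°; total 105.743967
E → positive

-3.10033, 105.74397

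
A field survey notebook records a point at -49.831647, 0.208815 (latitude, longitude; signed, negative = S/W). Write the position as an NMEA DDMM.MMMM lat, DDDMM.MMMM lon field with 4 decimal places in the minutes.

4949.8988,S / 00012.5289,E

Latitude is negative → S; |value| = 49.831647
Lat: minutes = (49.831647 − 49) × 60 = 49.898820
Lon: 0° + 0.208815 × 60 = 0° 12.528900′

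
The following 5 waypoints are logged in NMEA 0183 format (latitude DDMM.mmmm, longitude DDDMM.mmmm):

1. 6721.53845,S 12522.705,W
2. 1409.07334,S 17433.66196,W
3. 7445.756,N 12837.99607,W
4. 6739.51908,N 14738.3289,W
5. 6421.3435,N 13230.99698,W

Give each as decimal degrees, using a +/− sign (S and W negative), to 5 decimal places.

1. -67.35897, -125.37842
2. -14.15122, -174.56103
3. 74.76260, -128.63327
4. 67.65865, -147.63882
5. 64.35573, -132.51662

Point 1:
  Latitude: degrees = first 2 digits = 67, minutes = 21.53845; 67 + 21.53845/60 = 67.358974
  S ⇒ negate
  λ: degrees = first 3 digits = 125, minutes = 22.705; 125 + 22.705/60 = 125.378417
  W → negative
Point 2:
  φ: split at 2 digits → 14° and 9.07334′; 14 + 9.07334/60 = 14.151222
  S ⇒ negate
  Lon: split at 3 digits → 174° and 33.66196′; 174 + 33.66196/60 = 174.561033
  hemisphere W, so the sign is −
Point 3:
  φ: split at 2 digits → 74° and 45.756′; 74 + 45.756/60 = 74.762600
  N → positive
  λ: degrees = first 3 digits = 128, minutes = 37.99607; 128 + 37.99607/60 = 128.633268
  hemisphere W, so the sign is −
Point 4:
  φ: degrees = first 2 digits = 67, minutes = 39.51908; 67 + 39.51908/60 = 67.658651
  N → positive
  Lon: degrees = first 3 digits = 147, minutes = 38.3289; 147 + 38.3289/60 = 147.638815
  W ⇒ negate
Point 5:
  Lat: split at 2 digits → 64° and 21.3435′; 64 + 21.3435/60 = 64.355725
  N → positive
  Lon: split at 3 digits → 132° and 30.99698′; 132 + 30.99698/60 = 132.516616
  hemisphere W, so the sign is −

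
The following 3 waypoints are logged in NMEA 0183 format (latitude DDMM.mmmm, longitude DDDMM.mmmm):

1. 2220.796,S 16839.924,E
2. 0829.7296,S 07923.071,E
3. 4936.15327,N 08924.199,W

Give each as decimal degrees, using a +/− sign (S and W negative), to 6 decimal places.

Point 1:
  Lat: degrees = first 2 digits = 22, minutes = 20.796; 22 + 20.796/60 = 22.3466000
  hemisphere S, so the sign is −
  Lon: split at 3 digits → 168° and 39.924′; 168 + 39.924/60 = 168.6654000
  E ⇒ keep positive
Point 2:
  φ: degrees = first 2 digits = 8, minutes = 29.7296; 8 + 29.7296/60 = 8.4954933
  S → negative
  Lon: degrees = first 3 digits = 79, minutes = 23.071; 79 + 23.071/60 = 79.3845167
  E ⇒ keep positive
Point 3:
  φ: split at 2 digits → 49° and 36.15327′; 49 + 36.15327/60 = 49.6025545
  N → positive
  Lon: degrees = first 3 digits = 89, minutes = 24.199; 89 + 24.199/60 = 89.4033167
  hemisphere W, so the sign is −

1. -22.346600, 168.665400
2. -8.495493, 79.384517
3. 49.602555, -89.403317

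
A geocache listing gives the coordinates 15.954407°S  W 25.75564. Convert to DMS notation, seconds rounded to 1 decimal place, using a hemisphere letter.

Lat: 0.954407 × 60 = 57.26442′ → 57′, remainder × 60 = 15.865″
Lon: whole degrees 25; 45.33840′ → 45′ and 20.304″

15°57′15.9″ S, 25°45′20.3″ W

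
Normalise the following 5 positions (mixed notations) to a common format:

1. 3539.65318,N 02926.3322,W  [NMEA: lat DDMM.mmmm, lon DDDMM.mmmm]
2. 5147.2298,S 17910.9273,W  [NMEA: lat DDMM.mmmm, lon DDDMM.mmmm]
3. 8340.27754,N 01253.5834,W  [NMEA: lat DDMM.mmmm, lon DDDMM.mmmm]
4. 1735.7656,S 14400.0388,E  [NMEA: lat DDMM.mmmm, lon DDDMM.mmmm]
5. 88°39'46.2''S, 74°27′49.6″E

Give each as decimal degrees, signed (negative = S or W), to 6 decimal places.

Point 1:
  φ: split at 2 digits → 35° and 39.65318′; 35 + 39.65318/60 = 35.6608863
  N ⇒ keep positive
  Lon: split at 3 digits → 029° and 26.3322′; 29 + 26.3322/60 = 29.4388700
  W ⇒ negate
Point 2:
  Latitude: split at 2 digits → 51° and 47.2298′; 51 + 47.2298/60 = 51.7871633
  S → negative
  Lon: degrees = first 3 digits = 179, minutes = 10.9273; 179 + 10.9273/60 = 179.1821217
  W ⇒ negate
Point 3:
  φ: split at 2 digits → 83° and 40.27754′; 83 + 40.27754/60 = 83.6712923
  N → positive
  Lon: split at 3 digits → 012° and 53.5834′; 12 + 53.5834/60 = 12.8930567
  hemisphere W, so the sign is −
Point 4:
  φ: degrees = first 2 digits = 17, minutes = 35.7656; 17 + 35.7656/60 = 17.5960933
  hemisphere S, so the sign is −
  Longitude: split at 3 digits → 144° and 0.0388′; 144 + 0.0388/60 = 144.0006467
  E → positive
Point 5:
  Latitude: 88° + 39/60 + 46.2/3600 = 88 + 0.650000 + 0.012833 = 88.6628333
  S ⇒ negate
  Lon: 74 + 27/60 + 49.6/3600 = 74.4637778
  E ⇒ keep positive

1. 35.660886, -29.438870
2. -51.787163, -179.182122
3. 83.671292, -12.893057
4. -17.596093, 144.000647
5. -88.662833, 74.463778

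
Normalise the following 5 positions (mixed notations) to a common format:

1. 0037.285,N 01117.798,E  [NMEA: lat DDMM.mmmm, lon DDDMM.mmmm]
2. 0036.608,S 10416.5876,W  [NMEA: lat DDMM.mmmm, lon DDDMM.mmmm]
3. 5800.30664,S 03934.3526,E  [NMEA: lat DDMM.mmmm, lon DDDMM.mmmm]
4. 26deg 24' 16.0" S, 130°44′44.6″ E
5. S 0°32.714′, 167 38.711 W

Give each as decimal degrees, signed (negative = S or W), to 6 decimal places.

1. 0.621417, 11.296633
2. -0.610133, -104.276460
3. -58.005111, 39.572543
4. -26.404444, 130.745722
5. -0.545233, -167.645183

Point 1:
  φ: split at 2 digits → 00° and 37.285′; 0 + 37.285/60 = 0.6214167
  N → positive
  Lon: split at 3 digits → 011° and 17.798′; 11 + 17.798/60 = 11.2966333
  E ⇒ keep positive
Point 2:
  φ: split at 2 digits → 00° and 36.608′; 0 + 36.608/60 = 0.6101333
  S → negative
  λ: split at 3 digits → 104° and 16.5876′; 104 + 16.5876/60 = 104.2764600
  hemisphere W, so the sign is −
Point 3:
  Latitude: split at 2 digits → 58° and 0.30664′; 58 + 0.30664/60 = 58.0051107
  S → negative
  Longitude: degrees = first 3 digits = 39, minutes = 34.3526; 39 + 34.3526/60 = 39.5725433
  E ⇒ keep positive
Point 4:
  Latitude: 24′ + 16″ = 24.26667′; 26 + 24.26667/60 = 26.4044444
  S ⇒ negate
  Lon: 44′ + 44.6″ = 44.74333′; 130 + 44.74333/60 = 130.7457222
  E → positive
Point 5:
  Latitude: 32.714′ = 0.545233°; total 0.5452333
  S → negative
  λ: 38.711′ = 0.645183°; total 167.6451833
  W ⇒ negate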